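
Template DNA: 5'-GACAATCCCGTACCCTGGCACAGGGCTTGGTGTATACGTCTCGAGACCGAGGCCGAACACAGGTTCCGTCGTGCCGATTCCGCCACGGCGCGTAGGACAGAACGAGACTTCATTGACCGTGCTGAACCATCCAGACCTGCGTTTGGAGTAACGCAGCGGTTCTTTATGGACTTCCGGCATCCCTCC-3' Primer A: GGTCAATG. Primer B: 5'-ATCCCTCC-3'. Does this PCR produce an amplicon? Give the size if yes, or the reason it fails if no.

No product — the primers' 3' ends point away from each other.

Primer A (GGTCAATG) has reverse complement CATTGACC, which matches the top strand at positions 111–118; primer A anneals to the top strand there with its 3' end pointing upstream toward position 111.
Primer B (ATCCCTCC) matches the top strand directly at positions 179–186; it anneals to the bottom strand with its 3' end pointing downstream toward position 186.
The 3' ends diverge (primer A extends toward position 1, primer B toward position 186), so the primers never converge on a shared product.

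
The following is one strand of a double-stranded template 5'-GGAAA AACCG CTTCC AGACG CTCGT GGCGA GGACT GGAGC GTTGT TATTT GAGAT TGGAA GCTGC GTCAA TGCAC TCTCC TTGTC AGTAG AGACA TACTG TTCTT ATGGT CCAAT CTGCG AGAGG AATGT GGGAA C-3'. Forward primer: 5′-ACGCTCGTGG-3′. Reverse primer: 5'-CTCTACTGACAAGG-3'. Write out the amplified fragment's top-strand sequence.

The forward primer matches the template at positions 18–27.
The reverse primer's reverse complement is CCTTGTCAGTAGAG, which matches the template at positions 79–92.
The product is the template from position 18 through 92 (75 bp).

5'-ACGCTCGTGGCGAGGACTGGAGCGTTGTTATTTGAGATTGGAAGCTGCGTCAATGCACTCTCCTTGTCAGTAGAG-3'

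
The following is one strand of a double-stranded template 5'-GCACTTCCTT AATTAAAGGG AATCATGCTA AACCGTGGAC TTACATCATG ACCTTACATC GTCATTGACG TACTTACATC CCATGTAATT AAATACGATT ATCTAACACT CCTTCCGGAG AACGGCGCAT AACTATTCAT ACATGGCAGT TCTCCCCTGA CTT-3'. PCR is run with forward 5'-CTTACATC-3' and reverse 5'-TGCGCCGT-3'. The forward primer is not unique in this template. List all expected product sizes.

The forward primer CTTACATC matches the top strand at positions 40–47, 53–60, 73–80.
The reverse primer's reverse complement is ACGGCGCA, matching at positions 122–129.
Each forward site pairs with the reverse site to give a product ending at position 129: sizes 90, 77, 57 bp.

90 bp, 77 bp, 57 bp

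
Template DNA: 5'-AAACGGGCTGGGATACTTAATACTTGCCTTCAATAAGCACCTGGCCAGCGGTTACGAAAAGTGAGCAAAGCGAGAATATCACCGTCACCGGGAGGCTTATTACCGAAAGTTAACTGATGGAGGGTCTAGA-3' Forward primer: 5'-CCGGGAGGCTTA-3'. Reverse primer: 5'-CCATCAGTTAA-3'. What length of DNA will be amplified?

33 bp

Forward primer CCGGGAGGCTTA is found on the top strand at positions 88–99.
Reverse complement of the reverse primer: TTAACTGATGG. This occurs on the top strand at positions 110–120.
The product runs from position 88 to position 120, so its length is 120 − 88 + 1 = 33 bp.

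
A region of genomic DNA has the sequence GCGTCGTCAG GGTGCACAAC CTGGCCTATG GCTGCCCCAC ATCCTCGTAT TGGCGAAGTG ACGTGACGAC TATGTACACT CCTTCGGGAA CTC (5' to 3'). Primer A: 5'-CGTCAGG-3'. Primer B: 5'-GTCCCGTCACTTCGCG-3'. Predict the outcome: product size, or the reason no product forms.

Primer B (GTCCCGTCACTTCGCG) does not match the top strand, and its reverse complement CGCGAAGTGACGGGAC does not match either.
With no annealing site for primer B, no amplification occurs.

No product — primer B has no binding site in the template.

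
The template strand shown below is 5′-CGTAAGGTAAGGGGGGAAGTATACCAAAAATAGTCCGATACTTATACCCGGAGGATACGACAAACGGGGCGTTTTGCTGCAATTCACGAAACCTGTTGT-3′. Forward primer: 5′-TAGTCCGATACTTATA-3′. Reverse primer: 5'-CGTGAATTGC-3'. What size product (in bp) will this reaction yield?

58 bp

Forward primer TAGTCCGATACTTATA is found on the top strand at positions 31–46.
The reverse primer's reverse complement is GCAATTCACG, which matches the template at positions 79–88.
Amplicon spans positions 31–88: 58 bp.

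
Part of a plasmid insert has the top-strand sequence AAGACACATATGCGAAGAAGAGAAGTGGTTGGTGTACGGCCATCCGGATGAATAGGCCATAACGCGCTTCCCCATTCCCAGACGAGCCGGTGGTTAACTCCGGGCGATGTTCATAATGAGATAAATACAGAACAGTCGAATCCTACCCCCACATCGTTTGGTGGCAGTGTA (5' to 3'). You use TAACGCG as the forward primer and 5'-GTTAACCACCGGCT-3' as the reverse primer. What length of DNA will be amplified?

39 bp

Scanning the template, TAACGCG occurs at positions 60–66; this primer anneals to the bottom strand there with its 3' end pointing downstream.
The reverse primer's reverse complement is AGCCGGTGGTTAAC, which matches the template at positions 85–98.
Product length = (reverse-primer end) − (forward-primer start) + 1 = 98 − 60 + 1 = 39 bp.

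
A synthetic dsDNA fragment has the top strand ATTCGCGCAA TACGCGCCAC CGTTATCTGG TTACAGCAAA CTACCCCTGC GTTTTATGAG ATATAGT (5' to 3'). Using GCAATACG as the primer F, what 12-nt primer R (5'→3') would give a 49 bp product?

5'-AAAACGCAGGGG-3'

The forward primer binds at positions 7–14, so a 49 bp product ends at position 7 + 49 − 1 = 55.
The reverse primer anneals to the top strand over positions 44–55, i.e. to CCCCTGCGTTTT.
Its sequence written 5'→3' is the reverse complement: AAAACGCAGGGG.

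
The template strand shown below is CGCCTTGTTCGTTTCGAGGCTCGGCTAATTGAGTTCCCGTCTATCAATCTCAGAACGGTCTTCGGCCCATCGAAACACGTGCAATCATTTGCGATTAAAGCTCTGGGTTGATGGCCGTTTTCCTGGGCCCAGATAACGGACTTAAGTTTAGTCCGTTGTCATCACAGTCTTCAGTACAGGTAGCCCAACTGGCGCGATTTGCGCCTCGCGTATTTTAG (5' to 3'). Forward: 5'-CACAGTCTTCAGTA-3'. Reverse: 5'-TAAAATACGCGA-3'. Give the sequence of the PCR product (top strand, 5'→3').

5'-CACAGTCTTCAGTACAGGTAGCCCAACTGGCGCGATTTGCGCCTCGCGTATTTTA-3'

Scanning the template, CACAGTCTTCAGTA occurs at positions 163–176; this primer anneals to the bottom strand there with its 3' end pointing downstream.
Taking the reverse complement of TAAAATACGCGA gives TCGCGTATTTTA, found at positions 206–217 on the template; the primer anneals here to the top strand with its 3' end pointing upstream.
The product is the template from position 163 through 217 (55 bp).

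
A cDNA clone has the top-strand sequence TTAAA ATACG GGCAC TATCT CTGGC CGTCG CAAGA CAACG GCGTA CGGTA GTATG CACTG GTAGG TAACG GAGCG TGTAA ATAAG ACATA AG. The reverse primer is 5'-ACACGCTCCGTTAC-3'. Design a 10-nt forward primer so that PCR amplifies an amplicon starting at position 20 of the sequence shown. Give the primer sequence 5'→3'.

The reverse primer's reverse complement GTAACGGAGCGTGT matches the template at positions 65–78; the product starts at position 20.
The forward primer is identical to the top strand over positions 20–29: TCTGGCCGTC.

5'-TCTGGCCGTC-3'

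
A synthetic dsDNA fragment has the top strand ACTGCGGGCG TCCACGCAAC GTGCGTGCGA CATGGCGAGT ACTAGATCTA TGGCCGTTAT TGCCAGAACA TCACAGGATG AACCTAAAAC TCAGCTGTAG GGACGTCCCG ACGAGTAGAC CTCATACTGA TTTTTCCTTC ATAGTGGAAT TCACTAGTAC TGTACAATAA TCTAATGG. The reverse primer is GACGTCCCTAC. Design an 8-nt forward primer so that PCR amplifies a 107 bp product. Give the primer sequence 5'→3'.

The reverse primer's reverse complement GTAGGGACGTC matches the template at positions 97–107, so the product ends at position 107.
A 107 bp product then starts at position 107 − 107 + 1 = 1.
The forward primer is identical to the top strand there: ACTGCGGG.

5'-ACTGCGGG-3'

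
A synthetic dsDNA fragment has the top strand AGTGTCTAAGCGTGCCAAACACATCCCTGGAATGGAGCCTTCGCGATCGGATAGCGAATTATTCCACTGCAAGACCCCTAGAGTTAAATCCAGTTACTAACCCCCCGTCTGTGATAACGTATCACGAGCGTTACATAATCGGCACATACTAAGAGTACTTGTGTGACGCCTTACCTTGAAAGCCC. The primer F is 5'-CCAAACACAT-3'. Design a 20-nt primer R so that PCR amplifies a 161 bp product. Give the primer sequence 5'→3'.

5'-GGTAAGGCGTCACACAAGTA-3'

The forward primer binds at positions 15–24, so a 161 bp product ends at position 15 + 161 − 1 = 175.
The reverse primer anneals to the top strand over positions 156–175, i.e. to TACTTGTGTGACGCCTTACC.
Its sequence written 5'→3' is the reverse complement: GGTAAGGCGTCACACAAGTA.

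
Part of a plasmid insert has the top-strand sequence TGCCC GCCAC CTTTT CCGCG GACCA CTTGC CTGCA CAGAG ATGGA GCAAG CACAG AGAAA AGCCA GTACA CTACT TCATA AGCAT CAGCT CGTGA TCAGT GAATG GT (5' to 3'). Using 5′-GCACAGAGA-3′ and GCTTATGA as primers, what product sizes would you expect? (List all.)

51 bp, 34 bp

The forward primer GCACAGAGA matches the top strand at positions 33–41, 50–58.
The reverse primer's reverse complement is TCATAAGC, matching at positions 76–83.
Each forward site pairs with the reverse site to give a product ending at position 83: sizes 51, 34 bp.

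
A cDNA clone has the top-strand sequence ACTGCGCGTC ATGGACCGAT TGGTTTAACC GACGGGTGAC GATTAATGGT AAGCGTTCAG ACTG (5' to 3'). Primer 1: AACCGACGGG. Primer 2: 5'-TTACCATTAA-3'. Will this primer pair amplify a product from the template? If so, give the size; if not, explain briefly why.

Yes — a 26 bp product.

Primer 1 (AACCGACGGG) matches the top strand at positions 27–36; it acts as a forward primer.
Primer 2's reverse complement is TTAATGGTAA, matching the top strand at positions 43–52; it acts as a reverse primer.
The 3' ends face each other across positions 27–52, giving a 26 bp product.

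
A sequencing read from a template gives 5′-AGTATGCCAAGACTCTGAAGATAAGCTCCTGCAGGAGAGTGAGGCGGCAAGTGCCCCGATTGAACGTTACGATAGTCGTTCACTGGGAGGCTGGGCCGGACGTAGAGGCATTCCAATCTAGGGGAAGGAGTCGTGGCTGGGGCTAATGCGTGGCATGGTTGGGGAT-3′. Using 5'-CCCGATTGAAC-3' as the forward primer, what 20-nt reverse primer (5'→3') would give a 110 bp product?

The forward primer binds at positions 55–65, so a 110 bp product ends at position 55 + 110 − 1 = 164.
The reverse primer anneals to the top strand over positions 145–164, i.e. to AATGCGTGGCATGGTTGGGG.
Its sequence written 5'→3' is the reverse complement: CCCCAACCATGCCACGCATT.

5'-CCCCAACCATGCCACGCATT-3'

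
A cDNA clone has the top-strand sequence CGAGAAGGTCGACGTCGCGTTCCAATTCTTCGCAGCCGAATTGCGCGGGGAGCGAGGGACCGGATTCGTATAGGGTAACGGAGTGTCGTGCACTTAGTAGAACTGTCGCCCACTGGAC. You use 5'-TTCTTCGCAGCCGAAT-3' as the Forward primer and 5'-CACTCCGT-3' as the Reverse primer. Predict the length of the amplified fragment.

Forward primer TTCTTCGCAGCCGAAT is found on the top strand at positions 26–41.
Taking the reverse complement of CACTCCGT gives ACGGAGTG, found at positions 78–85 on the template; the primer anneals here to the top strand with its 3' end pointing upstream.
The product runs from position 26 to position 85, so its length is 85 − 26 + 1 = 60 bp.

60 bp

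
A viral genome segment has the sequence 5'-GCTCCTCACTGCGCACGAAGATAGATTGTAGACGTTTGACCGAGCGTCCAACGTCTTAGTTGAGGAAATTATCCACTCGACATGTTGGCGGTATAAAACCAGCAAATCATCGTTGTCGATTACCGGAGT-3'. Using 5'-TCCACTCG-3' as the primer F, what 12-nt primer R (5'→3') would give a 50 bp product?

The forward primer binds at positions 72–79, so a 50 bp product ends at position 72 + 50 − 1 = 121.
The reverse primer anneals to the top strand over positions 110–121, i.e. to TCGTTGTCGATT.
Its sequence written 5'→3' is the reverse complement: AATCGACAACGA.

5'-AATCGACAACGA-3'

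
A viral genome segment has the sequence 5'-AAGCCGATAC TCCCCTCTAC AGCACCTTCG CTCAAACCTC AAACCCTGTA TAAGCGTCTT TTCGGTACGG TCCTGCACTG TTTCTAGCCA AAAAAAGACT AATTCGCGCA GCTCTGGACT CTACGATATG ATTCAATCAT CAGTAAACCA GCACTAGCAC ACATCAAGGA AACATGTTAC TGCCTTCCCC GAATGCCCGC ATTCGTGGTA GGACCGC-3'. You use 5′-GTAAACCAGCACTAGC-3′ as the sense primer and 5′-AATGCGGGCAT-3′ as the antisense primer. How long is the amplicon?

The forward primer matches the template at positions 143–158.
The reverse primer's reverse complement is ATGCCCGCATT, which matches the template at positions 193–203.
Amplicon spans positions 143–203: 61 bp.

61 bp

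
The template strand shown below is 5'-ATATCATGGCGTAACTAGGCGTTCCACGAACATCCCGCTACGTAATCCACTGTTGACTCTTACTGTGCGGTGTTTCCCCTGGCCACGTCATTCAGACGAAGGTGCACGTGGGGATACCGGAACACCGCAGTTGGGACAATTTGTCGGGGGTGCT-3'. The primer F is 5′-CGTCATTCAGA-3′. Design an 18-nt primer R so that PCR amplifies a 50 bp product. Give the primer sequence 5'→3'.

5'-CCCAACTGCGGTGTTCCG-3'

The forward primer binds at positions 86–96, so a 50 bp product ends at position 86 + 50 − 1 = 135.
The reverse primer anneals to the top strand over positions 118–135, i.e. to CGGAACACCGCAGTTGGG.
Its sequence written 5'→3' is the reverse complement: CCCAACTGCGGTGTTCCG.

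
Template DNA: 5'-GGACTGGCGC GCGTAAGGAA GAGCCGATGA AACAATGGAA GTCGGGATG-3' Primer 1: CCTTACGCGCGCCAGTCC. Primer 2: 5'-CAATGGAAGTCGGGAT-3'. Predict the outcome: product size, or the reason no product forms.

No product — the primers' 3' ends point away from each other.

Primer 1 (CCTTACGCGCGCCAGTCC) has reverse complement GGACTGGCGCGCGTAAGG, which matches the top strand at positions 1–18; primer 1 anneals to the top strand there with its 3' end pointing upstream toward position 1.
Primer 2 (CAATGGAAGTCGGGAT) matches the top strand directly at positions 33–48; it anneals to the bottom strand with its 3' end pointing downstream toward position 48.
The 3' ends diverge (primer 1 extends toward position 1, primer 2 toward position 49), so the primers never converge on a shared product.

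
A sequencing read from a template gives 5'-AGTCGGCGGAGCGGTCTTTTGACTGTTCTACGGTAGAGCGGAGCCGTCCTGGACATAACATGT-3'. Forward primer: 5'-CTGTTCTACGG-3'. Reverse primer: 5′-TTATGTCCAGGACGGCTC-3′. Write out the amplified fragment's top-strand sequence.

Scanning the template, CTGTTCTACGG occurs at positions 23–33; this primer anneals to the bottom strand there with its 3' end pointing downstream.
Taking the reverse complement of TTATGTCCAGGACGGCTC gives GAGCCGTCCTGGACATAA, found at positions 41–58 on the template; the primer anneals here to the top strand with its 3' end pointing upstream.
The product is the template from position 23 through 58 (36 bp).

5'-CTGTTCTACGGTAGAGCGGAGCCGTCCTGGACATAA-3'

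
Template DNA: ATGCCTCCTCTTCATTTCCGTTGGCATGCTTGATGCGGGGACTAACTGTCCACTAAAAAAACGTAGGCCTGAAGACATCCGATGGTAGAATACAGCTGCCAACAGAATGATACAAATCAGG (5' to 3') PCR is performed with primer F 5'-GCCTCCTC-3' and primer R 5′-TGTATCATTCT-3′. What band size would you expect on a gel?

Forward primer GCCTCCTC is found on the top strand at positions 3–10.
The reverse primer's reverse complement is AGAATGATACA, which matches the template at positions 104–114.
Product length = (reverse-primer end) − (forward-primer start) + 1 = 114 − 3 + 1 = 112 bp.

112 bp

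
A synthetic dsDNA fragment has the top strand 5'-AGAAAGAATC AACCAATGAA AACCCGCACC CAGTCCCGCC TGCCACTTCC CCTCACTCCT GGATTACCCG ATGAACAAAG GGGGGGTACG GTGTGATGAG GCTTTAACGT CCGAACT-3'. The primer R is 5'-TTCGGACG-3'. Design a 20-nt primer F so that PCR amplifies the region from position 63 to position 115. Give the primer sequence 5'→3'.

5'-ATTACCCGATGAACAAAGGG-3'

The reverse primer's reverse complement CGTCCGAA matches the template at positions 108–115; the product starts at position 63.
The forward primer is identical to the top strand over positions 63–82: ATTACCCGATGAACAAAGGG.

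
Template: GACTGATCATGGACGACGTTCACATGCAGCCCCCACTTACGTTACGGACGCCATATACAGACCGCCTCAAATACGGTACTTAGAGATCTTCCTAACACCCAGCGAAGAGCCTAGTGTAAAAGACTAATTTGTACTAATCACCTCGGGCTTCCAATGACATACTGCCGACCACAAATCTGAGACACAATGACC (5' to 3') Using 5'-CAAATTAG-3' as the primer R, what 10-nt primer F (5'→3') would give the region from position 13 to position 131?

5'-ACGACGTTCA-3'

The reverse primer's reverse complement CTAATTTG matches the template at positions 124–131; the product starts at position 13.
The forward primer is identical to the top strand over positions 13–22: ACGACGTTCA.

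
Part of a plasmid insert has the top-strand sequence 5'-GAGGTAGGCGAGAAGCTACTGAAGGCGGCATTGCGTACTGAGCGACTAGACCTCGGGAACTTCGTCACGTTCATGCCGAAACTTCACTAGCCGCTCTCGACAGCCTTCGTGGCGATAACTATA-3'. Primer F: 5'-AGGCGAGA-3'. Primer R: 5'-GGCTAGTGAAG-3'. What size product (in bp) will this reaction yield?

87 bp

The forward primer matches the template at positions 6–13.
The reverse primer's reverse complement is CTTCACTAGCC, which matches the template at positions 82–92.
Product length = (reverse-primer end) − (forward-primer start) + 1 = 92 − 6 + 1 = 87 bp.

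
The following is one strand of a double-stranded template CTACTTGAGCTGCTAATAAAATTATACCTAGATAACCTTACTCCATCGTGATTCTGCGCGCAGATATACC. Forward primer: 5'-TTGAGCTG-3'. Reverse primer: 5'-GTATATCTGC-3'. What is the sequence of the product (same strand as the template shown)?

5'-TTGAGCTGCTAATAAAATTATACCTAGATAACCTTACTCCATCGTGATTCTGCGCGCAGATATAC-3'

Forward primer TTGAGCTG is found on the top strand at positions 5–12.
Taking the reverse complement of GTATATCTGC gives GCAGATATAC, found at positions 60–69 on the template; the primer anneals here to the top strand with its 3' end pointing upstream.
The product is the template from position 5 through 69 (65 bp).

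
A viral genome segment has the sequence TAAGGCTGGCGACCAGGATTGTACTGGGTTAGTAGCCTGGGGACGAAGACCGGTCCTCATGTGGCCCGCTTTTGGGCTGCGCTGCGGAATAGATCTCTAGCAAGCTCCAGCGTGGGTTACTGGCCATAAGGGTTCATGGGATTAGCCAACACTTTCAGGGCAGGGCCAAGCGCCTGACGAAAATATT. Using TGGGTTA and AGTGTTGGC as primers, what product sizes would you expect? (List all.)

The forward primer TGGGTTA matches the top strand at positions 25–31, 113–119.
The reverse primer's reverse complement is GCCAACACT, matching at positions 145–153.
Each forward site pairs with the reverse site to give a product ending at position 153: sizes 129, 41 bp.

129 bp, 41 bp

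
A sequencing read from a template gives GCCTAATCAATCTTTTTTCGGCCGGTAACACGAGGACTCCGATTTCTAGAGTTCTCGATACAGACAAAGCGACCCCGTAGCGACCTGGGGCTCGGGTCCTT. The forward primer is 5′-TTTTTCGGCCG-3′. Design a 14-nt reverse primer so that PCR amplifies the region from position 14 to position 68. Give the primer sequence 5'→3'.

5'-TTTGTCTGTATCGA-3'

The product's 3' end on the top strand is position 68.
The reverse primer anneals to the top strand over positions 55–68, i.e. to TCGATACAGACAAA.
Its sequence written 5'→3' is the reverse complement: TTTGTCTGTATCGA.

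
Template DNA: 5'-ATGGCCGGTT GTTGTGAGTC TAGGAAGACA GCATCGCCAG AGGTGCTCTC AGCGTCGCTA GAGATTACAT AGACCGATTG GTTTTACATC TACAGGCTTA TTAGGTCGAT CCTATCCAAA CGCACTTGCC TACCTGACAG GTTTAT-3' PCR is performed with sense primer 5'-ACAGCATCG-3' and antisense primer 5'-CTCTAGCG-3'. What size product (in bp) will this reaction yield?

36 bp

The forward primer matches the template at positions 28–36.
Reverse complement of the reverse primer: CGCTAGAG. This occurs on the top strand at positions 56–63.
Amplicon spans positions 28–63: 36 bp.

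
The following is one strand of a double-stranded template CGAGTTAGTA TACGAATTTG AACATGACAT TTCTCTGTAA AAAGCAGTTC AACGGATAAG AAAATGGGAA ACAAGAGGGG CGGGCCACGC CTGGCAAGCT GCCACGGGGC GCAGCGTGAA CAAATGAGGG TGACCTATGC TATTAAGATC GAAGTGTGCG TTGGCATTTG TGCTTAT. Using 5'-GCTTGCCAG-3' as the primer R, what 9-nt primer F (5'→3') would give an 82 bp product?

5'-TTGAACATG-3'

The reverse primer's reverse complement CTGGCAAGC matches the template at positions 91–99, so the product ends at position 99.
An 82 bp product then starts at position 99 − 82 + 1 = 18.
The forward primer is identical to the top strand there: TTGAACATG.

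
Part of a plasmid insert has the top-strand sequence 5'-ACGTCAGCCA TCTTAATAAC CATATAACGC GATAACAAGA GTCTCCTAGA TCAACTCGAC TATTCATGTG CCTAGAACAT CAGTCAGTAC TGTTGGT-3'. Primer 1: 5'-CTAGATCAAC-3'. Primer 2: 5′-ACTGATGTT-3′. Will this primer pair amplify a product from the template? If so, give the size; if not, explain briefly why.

Primer 1 (CTAGATCAAC) matches the top strand at positions 46–55; it acts as a forward primer.
Primer 2's reverse complement is AACATCAGT, matching the top strand at positions 76–84; it acts as a reverse primer.
The 3' ends face each other across positions 46–84, giving a 39 bp product.

Yes — a 39 bp product.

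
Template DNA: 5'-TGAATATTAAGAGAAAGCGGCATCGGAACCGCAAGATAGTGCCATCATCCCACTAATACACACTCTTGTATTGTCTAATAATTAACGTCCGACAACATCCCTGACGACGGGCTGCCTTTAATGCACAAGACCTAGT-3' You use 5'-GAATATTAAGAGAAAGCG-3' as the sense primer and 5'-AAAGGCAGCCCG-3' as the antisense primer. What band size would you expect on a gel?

Scanning the template, GAATATTAAGAGAAAGCG occurs at positions 2–19; this primer anneals to the bottom strand there with its 3' end pointing downstream.
Taking the reverse complement of AAAGGCAGCCCG gives CGGGCTGCCTTT, found at positions 108–119 on the template; the primer anneals here to the top strand with its 3' end pointing upstream.
The product runs from position 2 to position 119, so its length is 119 − 2 + 1 = 118 bp.

118 bp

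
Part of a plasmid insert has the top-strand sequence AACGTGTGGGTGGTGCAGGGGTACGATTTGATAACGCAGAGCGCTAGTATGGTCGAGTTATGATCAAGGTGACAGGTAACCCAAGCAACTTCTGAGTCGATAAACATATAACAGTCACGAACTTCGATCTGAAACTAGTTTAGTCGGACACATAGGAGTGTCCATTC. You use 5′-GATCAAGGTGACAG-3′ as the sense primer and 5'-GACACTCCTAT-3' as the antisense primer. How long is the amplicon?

Forward primer GATCAAGGTGACAG is found on the top strand at positions 62–75.
The reverse primer's reverse complement is ATAGGAGTGTC, which matches the template at positions 152–162.
The product runs from position 62 to position 162, so its length is 162 − 62 + 1 = 101 bp.

101 bp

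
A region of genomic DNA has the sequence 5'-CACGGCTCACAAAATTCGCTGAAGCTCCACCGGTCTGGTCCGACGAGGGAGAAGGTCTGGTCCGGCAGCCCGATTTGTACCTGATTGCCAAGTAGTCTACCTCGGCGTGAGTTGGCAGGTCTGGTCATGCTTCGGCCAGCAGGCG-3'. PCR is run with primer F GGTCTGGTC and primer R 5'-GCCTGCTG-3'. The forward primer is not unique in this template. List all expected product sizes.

113 bp, 91 bp, 27 bp

The forward primer GGTCTGGTC matches the top strand at positions 32–40, 54–62, 118–126.
The reverse primer's reverse complement is CAGCAGGC, matching at positions 137–144.
Each forward site pairs with the reverse site to give a product ending at position 144: sizes 113, 91, 27 bp.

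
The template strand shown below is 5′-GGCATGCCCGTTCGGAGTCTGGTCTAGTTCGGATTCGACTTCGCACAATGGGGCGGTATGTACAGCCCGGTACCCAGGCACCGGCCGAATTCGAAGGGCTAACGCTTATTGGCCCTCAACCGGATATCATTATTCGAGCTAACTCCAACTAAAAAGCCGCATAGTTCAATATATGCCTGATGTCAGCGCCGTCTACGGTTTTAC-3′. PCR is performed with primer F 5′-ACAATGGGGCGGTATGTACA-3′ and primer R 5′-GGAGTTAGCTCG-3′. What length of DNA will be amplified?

Scanning the template, ACAATGGGGCGGTATGTACA occurs at positions 45–64; this primer anneals to the bottom strand there with its 3' end pointing downstream.
Reverse complement of the reverse primer: CGAGCTAACTCC. This occurs on the top strand at positions 135–146.
Product length = (reverse-primer end) − (forward-primer start) + 1 = 146 − 45 + 1 = 102 bp.

102 bp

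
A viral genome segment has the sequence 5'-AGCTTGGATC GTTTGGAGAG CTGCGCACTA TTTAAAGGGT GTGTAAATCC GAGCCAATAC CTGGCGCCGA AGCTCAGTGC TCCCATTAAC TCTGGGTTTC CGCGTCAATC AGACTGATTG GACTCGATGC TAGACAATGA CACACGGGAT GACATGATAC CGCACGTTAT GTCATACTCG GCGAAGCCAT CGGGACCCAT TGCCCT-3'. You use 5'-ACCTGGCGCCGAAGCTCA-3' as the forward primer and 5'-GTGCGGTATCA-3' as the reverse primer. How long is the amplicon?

Scanning the template, ACCTGGCGCCGAAGCTCA occurs at positions 59–76; this primer anneals to the bottom strand there with its 3' end pointing downstream.
Taking the reverse complement of GTGCGGTATCA gives TGATACCGCAC, found at positions 155–165 on the template; the primer anneals here to the top strand with its 3' end pointing upstream.
The product runs from position 59 to position 165, so its length is 165 − 59 + 1 = 107 bp.

107 bp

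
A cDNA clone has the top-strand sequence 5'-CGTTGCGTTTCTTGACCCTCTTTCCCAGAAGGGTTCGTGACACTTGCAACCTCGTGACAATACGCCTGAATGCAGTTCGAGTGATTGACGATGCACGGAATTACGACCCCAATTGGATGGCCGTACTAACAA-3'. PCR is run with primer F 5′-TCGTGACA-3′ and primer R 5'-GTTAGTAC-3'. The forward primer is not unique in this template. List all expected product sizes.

The forward primer TCGTGACA matches the top strand at positions 35–42, 52–59.
The reverse primer's reverse complement is GTACTAAC, matching at positions 123–130.
Each forward site pairs with the reverse site to give a product ending at position 130: sizes 96, 79 bp.

96 bp, 79 bp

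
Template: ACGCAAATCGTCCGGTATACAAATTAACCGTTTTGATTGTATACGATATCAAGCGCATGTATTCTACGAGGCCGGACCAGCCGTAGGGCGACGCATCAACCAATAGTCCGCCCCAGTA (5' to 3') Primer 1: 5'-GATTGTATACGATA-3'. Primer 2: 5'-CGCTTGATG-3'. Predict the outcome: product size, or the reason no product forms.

No product — primer 2 has no binding site in the template.

Primer 2 (CGCTTGATG) does not match the top strand, and its reverse complement CATCAAGCG does not match either.
With no annealing site for primer 2, no amplification occurs.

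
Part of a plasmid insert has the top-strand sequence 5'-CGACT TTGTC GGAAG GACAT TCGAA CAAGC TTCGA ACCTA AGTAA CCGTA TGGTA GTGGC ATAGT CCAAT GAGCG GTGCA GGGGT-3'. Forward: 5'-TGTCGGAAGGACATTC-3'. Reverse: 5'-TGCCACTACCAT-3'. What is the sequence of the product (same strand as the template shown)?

5'-TGTCGGAAGGACATTCGAACAAGCTTCGAACCTAAGTAACCGTATGGTAGTGGCA-3'

Forward primer TGTCGGAAGGACATTC is found on the top strand at positions 7–22.
Reverse complement of the reverse primer: ATGGTAGTGGCA. This occurs on the top strand at positions 50–61.
The product is the template from position 7 through 61 (55 bp).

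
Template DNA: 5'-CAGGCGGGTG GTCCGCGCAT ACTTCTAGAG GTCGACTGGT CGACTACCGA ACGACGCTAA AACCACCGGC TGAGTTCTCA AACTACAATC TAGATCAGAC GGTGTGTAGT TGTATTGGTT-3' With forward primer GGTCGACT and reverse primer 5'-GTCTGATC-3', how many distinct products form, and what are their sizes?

The forward primer GGTCGACT matches the top strand at positions 30–37, 38–45.
The reverse primer's reverse complement is GATCAGAC, matching at positions 93–100.
Each forward site pairs with the reverse site to give a product ending at position 100: sizes 71, 63 bp.

Two products: 71 bp, 63 bp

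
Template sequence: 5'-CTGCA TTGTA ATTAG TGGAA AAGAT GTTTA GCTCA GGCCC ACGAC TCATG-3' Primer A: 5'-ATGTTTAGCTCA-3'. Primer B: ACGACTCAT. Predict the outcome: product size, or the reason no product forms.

Primer A (ATGTTTAGCTCA) matches the top strand at positions 24–35 (3' end points downstream).
Primer B (ACGACTCAT) also matches the top strand directly, at positions 41–49 — its reverse complement ATGAGTCGT is not present.
Both primers anneal to the bottom strand with 3' ends pointing the same way, so neither can prime synthesis back toward the other.

No product — both primers anneal to the same strand and extend in the same direction.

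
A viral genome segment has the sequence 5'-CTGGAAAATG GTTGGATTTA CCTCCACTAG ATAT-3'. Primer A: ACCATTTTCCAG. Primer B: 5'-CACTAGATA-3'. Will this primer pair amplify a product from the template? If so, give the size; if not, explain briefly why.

No product — the primers' 3' ends point away from each other.

Primer A (ACCATTTTCCAG) has reverse complement CTGGAAAATGGT, which matches the top strand at positions 1–12; primer A anneals to the top strand there with its 3' end pointing upstream toward position 1.
Primer B (CACTAGATA) matches the top strand directly at positions 25–33; it anneals to the bottom strand with its 3' end pointing downstream toward position 33.
The 3' ends diverge (primer A extends toward position 1, primer B toward position 34), so the primers never converge on a shared product.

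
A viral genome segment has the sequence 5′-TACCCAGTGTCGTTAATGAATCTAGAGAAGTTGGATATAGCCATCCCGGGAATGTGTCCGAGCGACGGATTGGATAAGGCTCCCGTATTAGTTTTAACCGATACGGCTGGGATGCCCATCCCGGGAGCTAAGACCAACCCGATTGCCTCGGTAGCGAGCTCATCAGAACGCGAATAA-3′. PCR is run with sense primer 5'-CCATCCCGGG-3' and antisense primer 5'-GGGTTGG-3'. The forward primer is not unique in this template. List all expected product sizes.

100 bp, 25 bp

The forward primer CCATCCCGGG matches the top strand at positions 41–50, 116–125.
The reverse primer's reverse complement is CCAACCC, matching at positions 134–140.
Each forward site pairs with the reverse site to give a product ending at position 140: sizes 100, 25 bp.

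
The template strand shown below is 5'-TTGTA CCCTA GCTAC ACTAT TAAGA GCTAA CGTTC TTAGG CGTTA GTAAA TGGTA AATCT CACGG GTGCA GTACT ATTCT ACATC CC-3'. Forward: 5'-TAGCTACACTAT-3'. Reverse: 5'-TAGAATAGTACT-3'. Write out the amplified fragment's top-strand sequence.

The forward primer matches the template at positions 9–20.
The reverse primer's reverse complement is AGTACTATTCTA, which matches the template at positions 70–81.
The product is the template from position 9 through 81 (73 bp).

5'-TAGCTACACTATTAAGAGCTAACGTTCTTAGGCGTTAGTAAATGGTAAATCTCACGGGTGCAGTACTATTCTA-3'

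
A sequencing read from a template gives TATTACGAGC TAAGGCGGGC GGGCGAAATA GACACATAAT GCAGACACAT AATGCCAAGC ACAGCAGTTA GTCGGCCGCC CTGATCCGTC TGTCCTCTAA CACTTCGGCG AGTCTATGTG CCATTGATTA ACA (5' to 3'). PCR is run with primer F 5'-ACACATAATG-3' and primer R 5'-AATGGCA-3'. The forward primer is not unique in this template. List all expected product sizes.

The forward primer ACACATAATG matches the top strand at positions 32–41, 45–54.
The reverse primer's reverse complement is TGCCATT, matching at positions 119–125.
Each forward site pairs with the reverse site to give a product ending at position 125: sizes 94, 81 bp.

94 bp, 81 bp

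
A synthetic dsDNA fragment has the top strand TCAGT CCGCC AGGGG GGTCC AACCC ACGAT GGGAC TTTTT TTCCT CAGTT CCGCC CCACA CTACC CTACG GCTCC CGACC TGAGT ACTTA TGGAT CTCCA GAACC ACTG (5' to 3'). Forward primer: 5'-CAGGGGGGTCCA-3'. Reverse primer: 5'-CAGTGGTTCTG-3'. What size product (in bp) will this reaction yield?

100 bp

Scanning the template, CAGGGGGGTCCA occurs at positions 10–21; this primer anneals to the bottom strand there with its 3' end pointing downstream.
Reverse complement of the reverse primer: CAGAACCACTG. This occurs on the top strand at positions 99–109.
The product runs from position 10 to position 109, so its length is 109 − 10 + 1 = 100 bp.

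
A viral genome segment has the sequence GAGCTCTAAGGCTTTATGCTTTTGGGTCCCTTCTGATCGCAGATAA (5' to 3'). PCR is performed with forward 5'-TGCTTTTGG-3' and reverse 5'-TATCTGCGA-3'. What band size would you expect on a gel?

29 bp

Forward primer TGCTTTTGG is found on the top strand at positions 17–25.
Taking the reverse complement of TATCTGCGA gives TCGCAGATA, found at positions 37–45 on the template; the primer anneals here to the top strand with its 3' end pointing upstream.
Amplicon spans positions 17–45: 29 bp.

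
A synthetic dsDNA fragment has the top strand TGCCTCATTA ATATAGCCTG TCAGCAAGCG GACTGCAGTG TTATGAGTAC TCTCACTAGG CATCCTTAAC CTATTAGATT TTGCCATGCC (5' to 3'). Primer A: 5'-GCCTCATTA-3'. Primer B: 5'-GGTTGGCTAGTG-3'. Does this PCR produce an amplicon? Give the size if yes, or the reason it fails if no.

No product — primer B has no binding site in the template.

Primer B (GGTTGGCTAGTG) does not match the top strand, and its reverse complement CACTAGCCAACC does not match either.
With no annealing site for primer B, no amplification occurs.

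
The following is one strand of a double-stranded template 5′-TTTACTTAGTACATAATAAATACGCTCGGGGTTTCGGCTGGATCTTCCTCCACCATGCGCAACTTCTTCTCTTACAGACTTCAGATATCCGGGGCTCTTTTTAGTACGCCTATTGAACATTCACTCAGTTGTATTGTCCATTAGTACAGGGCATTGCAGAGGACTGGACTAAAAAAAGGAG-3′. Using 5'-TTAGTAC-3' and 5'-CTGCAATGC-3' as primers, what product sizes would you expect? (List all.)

154 bp, 59 bp, 19 bp

The forward primer TTAGTAC matches the top strand at positions 6–12, 101–107, 141–147.
The reverse primer's reverse complement is GCATTGCAG, matching at positions 151–159.
Each forward site pairs with the reverse site to give a product ending at position 159: sizes 154, 59, 19 bp.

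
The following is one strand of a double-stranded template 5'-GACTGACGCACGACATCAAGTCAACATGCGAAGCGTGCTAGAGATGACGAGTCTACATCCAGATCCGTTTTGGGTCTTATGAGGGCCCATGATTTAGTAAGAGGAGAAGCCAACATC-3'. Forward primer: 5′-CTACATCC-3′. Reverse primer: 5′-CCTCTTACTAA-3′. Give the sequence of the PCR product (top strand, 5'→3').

5'-CTACATCCAGATCCGTTTTGGGTCTTATGAGGGCCCATGATTTAGTAAGAGG-3'

Forward primer CTACATCC is found on the top strand at positions 53–60.
The reverse primer's reverse complement is TTAGTAAGAGG, which matches the template at positions 94–104.
The product is the template from position 53 through 104 (52 bp).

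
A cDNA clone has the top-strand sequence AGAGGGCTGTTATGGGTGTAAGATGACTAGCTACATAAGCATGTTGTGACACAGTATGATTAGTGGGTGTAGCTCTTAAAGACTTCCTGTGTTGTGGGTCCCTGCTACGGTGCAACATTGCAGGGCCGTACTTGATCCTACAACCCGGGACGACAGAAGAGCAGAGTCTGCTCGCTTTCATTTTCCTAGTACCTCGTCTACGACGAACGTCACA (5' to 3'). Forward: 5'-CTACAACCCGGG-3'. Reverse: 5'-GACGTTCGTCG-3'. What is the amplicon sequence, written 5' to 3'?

Scanning the template, CTACAACCCGGG occurs at positions 138–149; this primer anneals to the bottom strand there with its 3' end pointing downstream.
The reverse primer's reverse complement is CGACGAACGTC, which matches the template at positions 201–211.
The product is the template from position 138 through 211 (74 bp).

5'-CTACAACCCGGGACGACAGAAGAGCAGAGTCTGCTCGCTTTCATTTTCCTAGTACCTCGTCTACGACGAACGTC-3'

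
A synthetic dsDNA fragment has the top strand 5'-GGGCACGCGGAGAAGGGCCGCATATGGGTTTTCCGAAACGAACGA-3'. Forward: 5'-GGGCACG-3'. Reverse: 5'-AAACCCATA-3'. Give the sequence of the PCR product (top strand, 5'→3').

Scanning the template, GGGCACG occurs at positions 1–7; this primer anneals to the bottom strand there with its 3' end pointing downstream.
Taking the reverse complement of AAACCCATA gives TATGGGTTT, found at positions 23–31 on the template; the primer anneals here to the top strand with its 3' end pointing upstream.
The product is the template from position 1 through 31 (31 bp).

5'-GGGCACGCGGAGAAGGGCCGCATATGGGTTT-3'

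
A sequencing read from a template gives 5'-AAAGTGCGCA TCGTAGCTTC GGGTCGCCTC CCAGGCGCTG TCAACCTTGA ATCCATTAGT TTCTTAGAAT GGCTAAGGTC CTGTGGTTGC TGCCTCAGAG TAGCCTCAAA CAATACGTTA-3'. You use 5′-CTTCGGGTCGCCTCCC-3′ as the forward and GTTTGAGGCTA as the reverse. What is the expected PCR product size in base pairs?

The forward primer matches the template at positions 17–32.
The reverse primer's reverse complement is TAGCCTCAAAC, which matches the template at positions 101–111.
Product length = (reverse-primer end) − (forward-primer start) + 1 = 111 − 17 + 1 = 95 bp.

95 bp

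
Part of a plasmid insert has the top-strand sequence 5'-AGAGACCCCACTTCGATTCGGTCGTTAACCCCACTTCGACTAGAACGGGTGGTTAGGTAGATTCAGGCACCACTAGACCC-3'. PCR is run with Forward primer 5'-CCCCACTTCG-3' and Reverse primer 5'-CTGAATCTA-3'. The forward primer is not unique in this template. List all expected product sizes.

61 bp, 38 bp

The forward primer CCCCACTTCG matches the top strand at positions 6–15, 29–38.
The reverse primer's reverse complement is TAGATTCAG, matching at positions 58–66.
Each forward site pairs with the reverse site to give a product ending at position 66: sizes 61, 38 bp.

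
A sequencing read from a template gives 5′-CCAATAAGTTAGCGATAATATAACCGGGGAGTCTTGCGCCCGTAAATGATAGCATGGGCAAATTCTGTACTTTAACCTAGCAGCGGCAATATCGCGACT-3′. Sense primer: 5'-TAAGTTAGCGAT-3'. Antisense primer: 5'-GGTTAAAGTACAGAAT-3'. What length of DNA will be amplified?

73 bp

Scanning the template, TAAGTTAGCGAT occurs at positions 5–16; this primer anneals to the bottom strand there with its 3' end pointing downstream.
Reverse complement of the reverse primer: ATTCTGTACTTTAACC. This occurs on the top strand at positions 62–77.
Amplicon spans positions 5–77: 73 bp.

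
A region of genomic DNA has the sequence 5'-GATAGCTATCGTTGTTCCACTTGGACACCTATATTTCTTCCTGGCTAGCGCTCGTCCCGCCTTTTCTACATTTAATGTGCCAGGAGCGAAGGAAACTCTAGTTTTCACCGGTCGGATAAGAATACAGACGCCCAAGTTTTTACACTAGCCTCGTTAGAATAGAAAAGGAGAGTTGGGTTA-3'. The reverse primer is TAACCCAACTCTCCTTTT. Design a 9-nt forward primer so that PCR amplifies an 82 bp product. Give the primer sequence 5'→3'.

5'-TAGTTTTCA-3'

The reverse primer's reverse complement AAAAGGAGAGTTGGGTTA matches the template at positions 163–180, so the product ends at position 180.
An 82 bp product then starts at position 180 − 82 + 1 = 99.
The forward primer is identical to the top strand there: TAGTTTTCA.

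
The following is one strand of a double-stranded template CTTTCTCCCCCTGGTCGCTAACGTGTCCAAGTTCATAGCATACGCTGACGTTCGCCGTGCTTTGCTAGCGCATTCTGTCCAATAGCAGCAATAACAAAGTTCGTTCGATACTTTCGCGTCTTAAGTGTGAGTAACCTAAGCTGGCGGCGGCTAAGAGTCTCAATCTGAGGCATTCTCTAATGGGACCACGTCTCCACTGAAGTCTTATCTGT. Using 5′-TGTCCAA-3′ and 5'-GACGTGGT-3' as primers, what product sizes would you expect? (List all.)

169 bp, 117 bp

The forward primer TGTCCAA matches the top strand at positions 24–30, 76–82.
The reverse primer's reverse complement is ACCACGTC, matching at positions 185–192.
Each forward site pairs with the reverse site to give a product ending at position 192: sizes 169, 117 bp.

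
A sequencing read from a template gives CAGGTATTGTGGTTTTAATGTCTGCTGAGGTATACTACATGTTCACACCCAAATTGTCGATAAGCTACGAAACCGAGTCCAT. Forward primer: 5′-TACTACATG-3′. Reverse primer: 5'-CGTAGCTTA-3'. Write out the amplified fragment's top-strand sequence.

5'-TACTACATGTTCACACCCAAATTGTCGATAAGCTACG-3'

Scanning the template, TACTACATG occurs at positions 33–41; this primer anneals to the bottom strand there with its 3' end pointing downstream.
The reverse primer's reverse complement is TAAGCTACG, which matches the template at positions 61–69.
The product is the template from position 33 through 69 (37 bp).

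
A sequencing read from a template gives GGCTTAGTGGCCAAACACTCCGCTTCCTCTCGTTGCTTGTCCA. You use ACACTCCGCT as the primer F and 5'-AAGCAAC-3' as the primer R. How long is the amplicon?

Scanning the template, ACACTCCGCT occurs at positions 15–24; this primer anneals to the bottom strand there with its 3' end pointing downstream.
The reverse primer's reverse complement is GTTGCTT, which matches the template at positions 32–38.
Amplicon spans positions 15–38: 24 bp.

24 bp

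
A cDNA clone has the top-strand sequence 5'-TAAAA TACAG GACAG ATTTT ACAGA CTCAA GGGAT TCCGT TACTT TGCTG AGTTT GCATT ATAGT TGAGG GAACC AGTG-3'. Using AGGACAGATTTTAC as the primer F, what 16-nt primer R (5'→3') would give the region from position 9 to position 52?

The product's 3' end on the top strand is position 52.
The reverse primer anneals to the top strand over positions 37–52, i.e. to CCGTTACTTTGCTGAG.
Its sequence written 5'→3' is the reverse complement: CTCAGCAAAGTAACGG.

5'-CTCAGCAAAGTAACGG-3'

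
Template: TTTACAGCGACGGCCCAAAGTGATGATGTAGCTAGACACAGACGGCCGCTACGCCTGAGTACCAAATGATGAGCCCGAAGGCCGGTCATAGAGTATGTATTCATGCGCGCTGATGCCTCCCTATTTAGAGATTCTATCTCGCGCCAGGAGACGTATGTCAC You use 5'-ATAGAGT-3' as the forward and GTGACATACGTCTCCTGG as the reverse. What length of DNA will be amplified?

Forward primer ATAGAGT is found on the top strand at positions 88–94.
Taking the reverse complement of GTGACATACGTCTCCTGG gives CCAGGAGACGTATGTCAC, found at positions 144–161 on the template; the primer anneals here to the top strand with its 3' end pointing upstream.
Amplicon spans positions 88–161: 74 bp.

74 bp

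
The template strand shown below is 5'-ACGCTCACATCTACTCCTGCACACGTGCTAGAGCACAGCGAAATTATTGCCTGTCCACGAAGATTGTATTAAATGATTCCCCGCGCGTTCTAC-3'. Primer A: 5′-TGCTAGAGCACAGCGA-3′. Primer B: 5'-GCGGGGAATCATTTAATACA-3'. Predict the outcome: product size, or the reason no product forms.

Primer A (TGCTAGAGCACAGCGA) matches the top strand at positions 26–41; it acts as a forward primer.
Primer B's reverse complement is TGTATTAAATGATTCCCCGC, matching the top strand at positions 65–84; it acts as a reverse primer.
The 3' ends face each other across positions 26–84, giving a 59 bp product.

Yes — a 59 bp product.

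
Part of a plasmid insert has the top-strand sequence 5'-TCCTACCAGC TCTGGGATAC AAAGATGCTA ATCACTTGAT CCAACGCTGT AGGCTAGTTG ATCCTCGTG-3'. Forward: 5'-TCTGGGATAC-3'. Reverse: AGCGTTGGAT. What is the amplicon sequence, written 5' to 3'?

5'-TCTGGGATACAAAGATGCTAATCACTTGATCCAACGCT-3'

The forward primer matches the template at positions 11–20.
The reverse primer's reverse complement is ATCCAACGCT, which matches the template at positions 39–48.
The product is the template from position 11 through 48 (38 bp).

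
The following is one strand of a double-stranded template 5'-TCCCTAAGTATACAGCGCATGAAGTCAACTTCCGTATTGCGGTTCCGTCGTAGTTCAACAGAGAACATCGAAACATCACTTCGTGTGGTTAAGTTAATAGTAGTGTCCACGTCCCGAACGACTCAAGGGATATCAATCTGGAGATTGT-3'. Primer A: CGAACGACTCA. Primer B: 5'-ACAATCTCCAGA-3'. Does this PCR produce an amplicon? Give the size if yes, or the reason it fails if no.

Primer A (CGAACGACTCA) matches the top strand at positions 115–125; it acts as a forward primer.
Primer B's reverse complement is TCTGGAGATTGT, matching the top strand at positions 137–148; it acts as a reverse primer.
The 3' ends face each other across positions 115–148, giving a 34 bp product.

Yes — a 34 bp product.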